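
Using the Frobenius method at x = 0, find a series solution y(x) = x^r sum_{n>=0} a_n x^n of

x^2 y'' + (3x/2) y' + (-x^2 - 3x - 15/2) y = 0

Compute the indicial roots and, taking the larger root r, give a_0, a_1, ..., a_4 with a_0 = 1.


Write in Frobenius form y'' + (p(x)/x) y' + (q(x)/x^2) y = 0:
  p(x) = 3/2,  q(x) = -x^2 - 3x - 15/2.
Indicial equation: r(r-1) + (3/2) r + (-15/2) = 0 -> roots r_1 = 5/2, r_2 = -3.
Take r = r_1 = 5/2. Let y(x) = x^r sum_{n>=0} a_n x^n with a_0 = 1.
Substitute y = x^r sum a_n x^n and match x^{r+n}. The recurrence is
  D(n) a_n - 3 a_{n-1} - 1 a_{n-2} = 0,  where D(n) = (r+n)(r+n-1) + (3/2)(r+n) + (-15/2).
  a_n = [3 a_{n-1} + 1 a_{n-2}] / D(n).
Since the indicial polynomial factors as (r - r_1)(r - r_2), D(n) = (r_1 + n - r_1)(r_1 + n - r_2) = n(n + 11/2).
Evaluating step by step (a_0 = 1):
  n = 1: D(1) = 1(1 + 11/2) = 13/2; numerator = 3(1) = 3; a_1 = (3)/(13/2) = 6/13
  n = 2: D(2) = 2(2 + 11/2) = 15; numerator = 3(6/13) + 1(1) = 31/13; a_2 = (31/13)/(15) = 31/195
  n = 3: D(3) = 3(3 + 11/2) = 51/2; numerator = 3(31/195) + 1(6/13) = 61/65; a_3 = (61/65)/(51/2) = 122/3315
  n = 4: D(4) = 4(4 + 11/2) = 38; numerator = 3(122/3315) + 1(31/195) = 893/3315; a_4 = (893/3315)/(38) = 47/6630

r = 5/2; a_0 = 1; a_1 = 6/13; a_2 = 31/195; a_3 = 122/3315; a_4 = 47/6630


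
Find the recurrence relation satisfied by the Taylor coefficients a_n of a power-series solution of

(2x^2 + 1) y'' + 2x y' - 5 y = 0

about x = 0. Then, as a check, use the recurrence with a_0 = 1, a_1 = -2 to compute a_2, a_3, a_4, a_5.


Substitute y = sum_n a_n x^n.
(1 + 2 x^2) y'' contributes (n+2)(n+1) a_{n+2} + 2 n(n-1) a_n at x^n.
2 x y'(x) contributes 2 n a_n at x^n.
-5 y(x) contributes -5 a_n at x^n.
Matching x^n: (n+2)(n+1) a_{n+2} + (2 n(n-1) + 2 n - 5) a_n = 0.
Thus a_{n+2} = (-2 n(n-1) - 2 n + 5) / ((n+1)(n+2)) * a_n.

Check with a_0 = 1, a_1 = -2 (apply the recurrence for n = 0, 1, 2, 3): a_0 = 1, a_1 = -2, a_2 = 5/2, a_3 = -1, a_4 = -5/8, a_5 = 13/20.

a_(n+2) = (-2 n(n-1) - 2 n + 5) / ((n+1)(n+2)) * a_n; check: a_0 = 1, a_1 = -2, a_2 = 5/2, a_3 = -1, a_4 = -5/8, a_5 = 13/20


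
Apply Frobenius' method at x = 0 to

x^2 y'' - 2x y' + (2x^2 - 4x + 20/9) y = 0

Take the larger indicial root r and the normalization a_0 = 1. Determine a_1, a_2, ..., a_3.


Write in Frobenius form y'' + (p(x)/x) y' + (q(x)/x^2) y = 0:
  p(x) = -2,  q(x) = 2x^2 - 4x + 20/9.
Indicial equation: r(r-1) + (-2) r + (20/9) = 0 -> roots r_1 = 5/3, r_2 = 4/3.
Take r = r_1 = 5/3. Let y(x) = x^r sum_{n>=0} a_n x^n with a_0 = 1.
Substitute y = x^r sum a_n x^n and match x^{r+n}. The recurrence is
  D(n) a_n - 4 a_{n-1} + 2 a_{n-2} = 0,  where D(n) = (r+n)(r+n-1) + (-2)(r+n) + (20/9).
  a_n = [4 a_{n-1} - 2 a_{n-2}] / D(n).
Since the indicial polynomial factors as (r - r_1)(r - r_2), D(n) = (r_1 + n - r_1)(r_1 + n - r_2) = n(n + 1/3).
Evaluating step by step (a_0 = 1):
  n = 1: D(1) = 1(1 + 1/3) = 4/3; numerator = 4(1) = 4; a_1 = (4)/(4/3) = 3
  n = 2: D(2) = 2(2 + 1/3) = 14/3; numerator = 4(3) - 2(1) = 10; a_2 = (10)/(14/3) = 15/7
  n = 3: D(3) = 3(3 + 1/3) = 10; numerator = 4(15/7) - 2(3) = 18/7; a_3 = (18/7)/(10) = 9/35

r = 5/3; a_0 = 1; a_1 = 3; a_2 = 15/7; a_3 = 9/35


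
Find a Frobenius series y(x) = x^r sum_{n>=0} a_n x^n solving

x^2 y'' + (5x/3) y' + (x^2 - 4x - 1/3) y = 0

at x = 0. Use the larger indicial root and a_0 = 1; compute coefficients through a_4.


Write in Frobenius form y'' + (p(x)/x) y' + (q(x)/x^2) y = 0:
  p(x) = 5/3,  q(x) = x^2 - 4x - 1/3.
Indicial equation: r(r-1) + (5/3) r + (-1/3) = 0 -> roots r_1 = 1/3, r_2 = -1.
Take r = r_1 = 1/3. Let y(x) = x^r sum_{n>=0} a_n x^n with a_0 = 1.
Substitute y = x^r sum a_n x^n and match x^{r+n}. The recurrence is
  D(n) a_n - 4 a_{n-1} + 1 a_{n-2} = 0,  where D(n) = (r+n)(r+n-1) + (5/3)(r+n) + (-1/3).
  a_n = [4 a_{n-1} - 1 a_{n-2}] / D(n).
Since the indicial polynomial factors as (r - r_1)(r - r_2), D(n) = (r_1 + n - r_1)(r_1 + n - r_2) = n(n + 4/3).
Evaluating step by step (a_0 = 1):
  n = 1: D(1) = 1(1 + 4/3) = 7/3; numerator = 4(1) = 4; a_1 = (4)/(7/3) = 12/7
  n = 2: D(2) = 2(2 + 4/3) = 20/3; numerator = 4(12/7) - 1(1) = 41/7; a_2 = (41/7)/(20/3) = 123/140
  n = 3: D(3) = 3(3 + 4/3) = 13; numerator = 4(123/140) - 1(12/7) = 9/5; a_3 = (9/5)/(13) = 9/65
  n = 4: D(4) = 4(4 + 4/3) = 64/3; numerator = 4(9/65) - 1(123/140) = -591/1820; a_4 = (-591/1820)/(64/3) = -1773/116480

r = 1/3; a_0 = 1; a_1 = 12/7; a_2 = 123/140; a_3 = 9/65; a_4 = -1773/116480


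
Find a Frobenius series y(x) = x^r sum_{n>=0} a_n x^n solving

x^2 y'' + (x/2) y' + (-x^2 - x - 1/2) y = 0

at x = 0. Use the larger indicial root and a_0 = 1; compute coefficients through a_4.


Write in Frobenius form y'' + (p(x)/x) y' + (q(x)/x^2) y = 0:
  p(x) = 1/2,  q(x) = -x^2 - x - 1/2.
Indicial equation: r(r-1) + (1/2) r + (-1/2) = 0 -> roots r_1 = 1, r_2 = -1/2.
Take r = r_1 = 1. Let y(x) = x^r sum_{n>=0} a_n x^n with a_0 = 1.
Substitute y = x^r sum a_n x^n and match x^{r+n}. The recurrence is
  D(n) a_n - 1 a_{n-1} - 1 a_{n-2} = 0,  where D(n) = (r+n)(r+n-1) + (1/2)(r+n) + (-1/2).
  a_n = [1 a_{n-1} + 1 a_{n-2}] / D(n).
Since the indicial polynomial factors as (r - r_1)(r - r_2), D(n) = (r_1 + n - r_1)(r_1 + n - r_2) = n(n + 3/2).
Evaluating step by step (a_0 = 1):
  n = 1: D(1) = 1(1 + 3/2) = 5/2; numerator = 1(1) = 1; a_1 = (1)/(5/2) = 2/5
  n = 2: D(2) = 2(2 + 3/2) = 7; numerator = 1(2/5) + 1(1) = 7/5; a_2 = (7/5)/(7) = 1/5
  n = 3: D(3) = 3(3 + 3/2) = 27/2; numerator = 1(1/5) + 1(2/5) = 3/5; a_3 = (3/5)/(27/2) = 2/45
  n = 4: D(4) = 4(4 + 3/2) = 22; numerator = 1(2/45) + 1(1/5) = 11/45; a_4 = (11/45)/(22) = 1/90

r = 1; a_0 = 1; a_1 = 2/5; a_2 = 1/5; a_3 = 2/45; a_4 = 1/90


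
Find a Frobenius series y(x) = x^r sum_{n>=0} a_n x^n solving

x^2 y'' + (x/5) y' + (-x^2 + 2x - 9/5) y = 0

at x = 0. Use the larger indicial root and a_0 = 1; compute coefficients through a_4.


Write in Frobenius form y'' + (p(x)/x) y' + (q(x)/x^2) y = 0:
  p(x) = 1/5,  q(x) = -x^2 + 2x - 9/5.
Indicial equation: r(r-1) + (1/5) r + (-9/5) = 0 -> roots r_1 = 9/5, r_2 = -1.
Take r = r_1 = 9/5. Let y(x) = x^r sum_{n>=0} a_n x^n with a_0 = 1.
Substitute y = x^r sum a_n x^n and match x^{r+n}. The recurrence is
  D(n) a_n + 2 a_{n-1} - 1 a_{n-2} = 0,  where D(n) = (r+n)(r+n-1) + (1/5)(r+n) + (-9/5).
  a_n = [-2 a_{n-1} + 1 a_{n-2}] / D(n).
Since the indicial polynomial factors as (r - r_1)(r - r_2), D(n) = (r_1 + n - r_1)(r_1 + n - r_2) = n(n + 14/5).
Evaluating step by step (a_0 = 1):
  n = 1: D(1) = 1(1 + 14/5) = 19/5; numerator = -2(1) = -2; a_1 = (-2)/(19/5) = -10/19
  n = 2: D(2) = 2(2 + 14/5) = 48/5; numerator = -2(-10/19) + 1(1) = 39/19; a_2 = (39/19)/(48/5) = 65/304
  n = 3: D(3) = 3(3 + 14/5) = 87/5; numerator = -2(65/304) + 1(-10/19) = -145/152; a_3 = (-145/152)/(87/5) = -25/456
  n = 4: D(4) = 4(4 + 14/5) = 136/5; numerator = -2(-25/456) + 1(65/304) = 295/912; a_4 = (295/912)/(136/5) = 1475/124032

r = 9/5; a_0 = 1; a_1 = -10/19; a_2 = 65/304; a_3 = -25/456; a_4 = 1475/124032


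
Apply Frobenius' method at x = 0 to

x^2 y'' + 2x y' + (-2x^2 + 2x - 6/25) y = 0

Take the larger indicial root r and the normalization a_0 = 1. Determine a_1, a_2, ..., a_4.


Write in Frobenius form y'' + (p(x)/x) y' + (q(x)/x^2) y = 0:
  p(x) = 2,  q(x) = -2x^2 + 2x - 6/25.
Indicial equation: r(r-1) + (2) r + (-6/25) = 0 -> roots r_1 = 1/5, r_2 = -6/5.
Take r = r_1 = 1/5. Let y(x) = x^r sum_{n>=0} a_n x^n with a_0 = 1.
Substitute y = x^r sum a_n x^n and match x^{r+n}. The recurrence is
  D(n) a_n + 2 a_{n-1} - 2 a_{n-2} = 0,  where D(n) = (r+n)(r+n-1) + (2)(r+n) + (-6/25).
  a_n = [-2 a_{n-1} + 2 a_{n-2}] / D(n).
Since the indicial polynomial factors as (r - r_1)(r - r_2), D(n) = (r_1 + n - r_1)(r_1 + n - r_2) = n(n + 7/5).
Evaluating step by step (a_0 = 1):
  n = 1: D(1) = 1(1 + 7/5) = 12/5; numerator = -2(1) = -2; a_1 = (-2)/(12/5) = -5/6
  n = 2: D(2) = 2(2 + 7/5) = 34/5; numerator = -2(-5/6) + 2(1) = 11/3; a_2 = (11/3)/(34/5) = 55/102
  n = 3: D(3) = 3(3 + 7/5) = 66/5; numerator = -2(55/102) + 2(-5/6) = -140/51; a_3 = (-140/51)/(66/5) = -350/1683
  n = 4: D(4) = 4(4 + 7/5) = 108/5; numerator = -2(-350/1683) + 2(55/102) = 2515/1683; a_4 = (2515/1683)/(108/5) = 12575/181764

r = 1/5; a_0 = 1; a_1 = -5/6; a_2 = 55/102; a_3 = -350/1683; a_4 = 12575/181764


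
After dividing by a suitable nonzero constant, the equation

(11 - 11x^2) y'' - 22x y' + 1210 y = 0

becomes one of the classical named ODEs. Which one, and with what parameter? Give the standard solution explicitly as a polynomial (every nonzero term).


All three coefficients share the factor 11; dividing through by 11 gives  (1 - x^2) y'' - 2x y' + 110 y = 0.
This matches the Legendre equation (1 - x^2) y'' - 2x y' + n(n+1) y = 0 (note the -2x y' term) with n(n+1) = 110, so n = 10; the polynomial solution is P_10(x).
With y = sum_k a_k x^k, matching x^k gives (k+2)(k+1) a_{k+2} = [k(k+1) - n(n+1)] a_k = (k - 10)(k + 11) a_k. The right side vanishes at k = 10, so the series with the parity of 10 terminates at degree 10.
Standard normalization (P_n(1) = 1): leading coefficient (2n)!/(2^n (n!)^2) = 2432902008176640000/(1024*13168189440000) = 46189/256, so a_10 = 46189/256. Work downward with a_k = (k+1)(k+2) a_{k+2} / ((k - 10)(k + 11)):
  a_8 = (9)(10)(46189/256) / ((8 - 10)(8 + 11)) = (2078505/128)/(-38) = -109395/256
  a_6 = (7)(8)(-109395/256) / ((6 - 10)(6 + 11)) = (-765765/32)/(-68) = 45045/128
  a_4 = (5)(6)(45045/128) / ((4 - 10)(4 + 11)) = (675675/64)/(-90) = -15015/128
  a_2 = (3)(4)(-15015/128) / ((2 - 10)(2 + 11)) = (-45045/32)/(-104) = 3465/256
  a_0 = (1)(2)(3465/256) / ((0 - 10)(0 + 11)) = (3465/128)/(-110) = -63/256
Hence P_10(x) = 46189 x^10/256 - 109395 x^8/256 + 45045 x^6/128 - 15015 x^4/128 + 3465 x^2/256 - 63/256.

P_10(x); series = 46189 x^10/256 - 109395 x^8/256 + 45045 x^6/128 - 15015 x^4/128 + 3465 x^2/256 - 63/256


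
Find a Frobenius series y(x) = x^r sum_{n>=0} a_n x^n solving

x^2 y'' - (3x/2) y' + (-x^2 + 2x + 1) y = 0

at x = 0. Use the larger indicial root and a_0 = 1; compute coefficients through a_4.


Write in Frobenius form y'' + (p(x)/x) y' + (q(x)/x^2) y = 0:
  p(x) = -3/2,  q(x) = -x^2 + 2x + 1.
Indicial equation: r(r-1) + (-3/2) r + (1) = 0 -> roots r_1 = 2, r_2 = 1/2.
Take r = r_1 = 2. Let y(x) = x^r sum_{n>=0} a_n x^n with a_0 = 1.
Substitute y = x^r sum a_n x^n and match x^{r+n}. The recurrence is
  D(n) a_n + 2 a_{n-1} - 1 a_{n-2} = 0,  where D(n) = (r+n)(r+n-1) + (-3/2)(r+n) + (1).
  a_n = [-2 a_{n-1} + 1 a_{n-2}] / D(n).
Since the indicial polynomial factors as (r - r_1)(r - r_2), D(n) = (r_1 + n - r_1)(r_1 + n - r_2) = n(n + 3/2).
Evaluating step by step (a_0 = 1):
  n = 1: D(1) = 1(1 + 3/2) = 5/2; numerator = -2(1) = -2; a_1 = (-2)/(5/2) = -4/5
  n = 2: D(2) = 2(2 + 3/2) = 7; numerator = -2(-4/5) + 1(1) = 13/5; a_2 = (13/5)/(7) = 13/35
  n = 3: D(3) = 3(3 + 3/2) = 27/2; numerator = -2(13/35) + 1(-4/5) = -54/35; a_3 = (-54/35)/(27/2) = -4/35
  n = 4: D(4) = 4(4 + 3/2) = 22; numerator = -2(-4/35) + 1(13/35) = 3/5; a_4 = (3/5)/(22) = 3/110

r = 2; a_0 = 1; a_1 = -4/5; a_2 = 13/35; a_3 = -4/35; a_4 = 3/110


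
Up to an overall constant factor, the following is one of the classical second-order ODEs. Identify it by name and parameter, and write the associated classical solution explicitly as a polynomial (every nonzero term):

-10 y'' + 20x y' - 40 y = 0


All three coefficients share the factor -10; dividing through by -10 gives  y'' - 2x y' + 4 y = 0.
This matches the Hermite equation y'' - 2x y' + 2n y = 0 with 2n = 4, so n = 2; the polynomial solution is H_2(x).
With y = sum_k a_k x^k, matching x^k gives (k+2)(k+1) a_{k+2} = 2(k - n) a_k = 2(k - 2) a_k. The right side vanishes at k = 2, so the series with the parity of 2 terminates at degree 2.
Standard normalization: leading coefficient of H_n is 2^n, so a_2 = 2^2 = 4. Work downward with a_k = (k+1)(k+2) a_{k+2} / (2(k - n)):
  a_0 = (1)(2)(4) / (2(0 - 2)) = 8/(-4) = -2
Hence H_2(x) = 4 x^2 - 2.

H_2(x); series = 4 x^2 - 2


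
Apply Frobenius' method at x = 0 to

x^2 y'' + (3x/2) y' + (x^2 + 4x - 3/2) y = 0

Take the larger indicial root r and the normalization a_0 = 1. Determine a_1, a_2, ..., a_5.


Write in Frobenius form y'' + (p(x)/x) y' + (q(x)/x^2) y = 0:
  p(x) = 3/2,  q(x) = x^2 + 4x - 3/2.
Indicial equation: r(r-1) + (3/2) r + (-3/2) = 0 -> roots r_1 = 1, r_2 = -3/2.
Take r = r_1 = 1. Let y(x) = x^r sum_{n>=0} a_n x^n with a_0 = 1.
Substitute y = x^r sum a_n x^n and match x^{r+n}. The recurrence is
  D(n) a_n + 4 a_{n-1} + 1 a_{n-2} = 0,  where D(n) = (r+n)(r+n-1) + (3/2)(r+n) + (-3/2).
  a_n = [-4 a_{n-1} - 1 a_{n-2}] / D(n).
Since the indicial polynomial factors as (r - r_1)(r - r_2), D(n) = (r_1 + n - r_1)(r_1 + n - r_2) = n(n + 5/2).
Evaluating step by step (a_0 = 1):
  n = 1: D(1) = 1(1 + 5/2) = 7/2; numerator = -4(1) = -4; a_1 = (-4)/(7/2) = -8/7
  n = 2: D(2) = 2(2 + 5/2) = 9; numerator = -4(-8/7) - 1(1) = 25/7; a_2 = (25/7)/(9) = 25/63
  n = 3: D(3) = 3(3 + 5/2) = 33/2; numerator = -4(25/63) - 1(-8/7) = -4/9; a_3 = (-4/9)/(33/2) = -8/297
  n = 4: D(4) = 4(4 + 5/2) = 26; numerator = -4(-8/297) - 1(25/63) = -601/2079; a_4 = (-601/2079)/(26) = -601/54054
  n = 5: D(5) = 5(5 + 5/2) = 75/2; numerator = -4(-601/54054) - 1(-8/297) = 1930/27027; a_5 = (1930/27027)/(75/2) = 772/405405

r = 1; a_0 = 1; a_1 = -8/7; a_2 = 25/63; a_3 = -8/297; a_4 = -601/54054; a_5 = 772/405405


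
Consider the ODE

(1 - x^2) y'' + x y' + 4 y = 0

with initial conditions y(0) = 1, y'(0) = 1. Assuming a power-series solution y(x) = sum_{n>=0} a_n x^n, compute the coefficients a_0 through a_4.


Ansatz: y(x) = sum_{n>=0} a_n x^n, so y'(x) = sum_{n>=1} n a_n x^(n-1) and y''(x) = sum_{n>=2} n(n-1) a_n x^(n-2).
Substitute into P(x) y'' + Q(x) y' + R(x) y = 0 with P(x) = 1 - x^2, Q(x) = x, R(x) = 4, and match powers of x.
Initial conditions: a_0 = 1, a_1 = 1.
Setting the coefficient of each power of x to zero and solving order by order (substituting the coefficients already found):
  x^0: 2 a_2 + 4 a_0 = 0  ->  2 a_2 = -4 a_0 = -4  ->  a_2 = -2
  x^1: 6 a_3 + 5 a_1 = 0  ->  6 a_3 = -5 a_1 = -5  ->  a_3 = -5/6
  x^2: 12 a_4 + 4 a_2 = 0  ->  12 a_4 = -4 a_2 = 8  ->  a_4 = 2/3
Truncated series: y(x) = 1 + x - 2 x^2 - (5/6) x^3 + (2/3) x^4 + O(x^5).

a_0 = 1; a_1 = 1; a_2 = -2; a_3 = -5/6; a_4 = 2/3


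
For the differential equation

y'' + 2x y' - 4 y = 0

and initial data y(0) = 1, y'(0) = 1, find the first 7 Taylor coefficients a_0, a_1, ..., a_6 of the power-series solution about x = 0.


Ansatz: y(x) = sum_{n>=0} a_n x^n, so y'(x) = sum_{n>=1} n a_n x^(n-1) and y''(x) = sum_{n>=2} n(n-1) a_n x^(n-2).
Substitute into P(x) y'' + Q(x) y' + R(x) y = 0 with P(x) = 1, Q(x) = 2x, R(x) = -4, and match powers of x.
Initial conditions: a_0 = 1, a_1 = 1.
Setting the coefficient of each power of x to zero and solving order by order (substituting the coefficients already found):
  x^0: 2 a_2 - 4 a_0 = 0  ->  2 a_2 = 4 a_0 = 4  ->  a_2 = 2
  x^1: 6 a_3 - 2 a_1 = 0  ->  6 a_3 = 2 a_1 = 2  ->  a_3 = 1/3
  x^2: 12 a_4 = 0  ->  a_4 = 0
  x^3: 20 a_5 + 2 a_3 = 0  ->  20 a_5 = -2 a_3 = -2/3  ->  a_5 = -1/30
  x^4: 30 a_6 + 4 a_4 = 0  ->  30 a_6 = -4 a_4 = 0  ->  a_6 = 0
Truncated series: y(x) = 1 + x + 2 x^2 + (1/3) x^3 - (1/30) x^5 + O(x^7).

a_0 = 1; a_1 = 1; a_2 = 2; a_3 = 1/3; a_4 = 0; a_5 = -1/30; a_6 = 0


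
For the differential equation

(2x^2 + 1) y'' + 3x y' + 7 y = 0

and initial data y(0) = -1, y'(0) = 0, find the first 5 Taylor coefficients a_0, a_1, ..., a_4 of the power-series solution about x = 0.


Ansatz: y(x) = sum_{n>=0} a_n x^n, so y'(x) = sum_{n>=1} n a_n x^(n-1) and y''(x) = sum_{n>=2} n(n-1) a_n x^(n-2).
Substitute into P(x) y'' + Q(x) y' + R(x) y = 0 with P(x) = 2x^2 + 1, Q(x) = 3x, R(x) = 7, and match powers of x.
Initial conditions: a_0 = -1, a_1 = 0.
Setting the coefficient of each power of x to zero and solving order by order (substituting the coefficients already found):
  x^0: 2 a_2 + 7 a_0 = 0  ->  2 a_2 = -7 a_0 = 7  ->  a_2 = 7/2
  x^1: 6 a_3 + 10 a_1 = 0  ->  6 a_3 = -10 a_1 = 0  ->  a_3 = 0
  x^2: 12 a_4 + 17 a_2 = 0  ->  12 a_4 = -17 a_2 = -119/2  ->  a_4 = -119/24
Truncated series: y(x) = -1 + (7/2) x^2 - (119/24) x^4 + O(x^5).

a_0 = -1; a_1 = 0; a_2 = 7/2; a_3 = 0; a_4 = -119/24


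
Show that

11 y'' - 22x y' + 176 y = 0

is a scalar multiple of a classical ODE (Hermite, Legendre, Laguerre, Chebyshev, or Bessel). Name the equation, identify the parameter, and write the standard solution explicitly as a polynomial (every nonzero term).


All three coefficients share the factor 11; dividing through by 11 gives  y'' - 2x y' + 16 y = 0.
This matches the Hermite equation y'' - 2x y' + 2n y = 0 with 2n = 16, so n = 8; the polynomial solution is H_8(x).
With y = sum_k a_k x^k, matching x^k gives (k+2)(k+1) a_{k+2} = 2(k - n) a_k = 2(k - 8) a_k. The right side vanishes at k = 8, so the series with the parity of 8 terminates at degree 8.
Standard normalization: leading coefficient of H_n is 2^n, so a_8 = 2^8 = 256. Work downward with a_k = (k+1)(k+2) a_{k+2} / (2(k - n)):
  a_6 = (7)(8)(256) / (2(6 - 8)) = 14336/(-4) = -3584
  a_4 = (5)(6)(-3584) / (2(4 - 8)) = -107520/(-8) = 13440
  a_2 = (3)(4)(13440) / (2(2 - 8)) = 161280/(-12) = -13440
  a_0 = (1)(2)(-13440) / (2(0 - 8)) = -26880/(-16) = 1680
Hence H_8(x) = 256 x^8 - 3584 x^6 + 13440 x^4 - 13440 x^2 + 1680.

H_8(x); series = 256 x^8 - 3584 x^6 + 13440 x^4 - 13440 x^2 + 1680


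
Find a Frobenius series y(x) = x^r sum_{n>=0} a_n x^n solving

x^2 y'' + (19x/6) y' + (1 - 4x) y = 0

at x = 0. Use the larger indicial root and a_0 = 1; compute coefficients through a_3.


Write in Frobenius form y'' + (p(x)/x) y' + (q(x)/x^2) y = 0:
  p(x) = 19/6,  q(x) = 1 - 4x.
Indicial equation: r(r-1) + (19/6) r + (1) = 0 -> roots r_1 = -2/3, r_2 = -3/2.
Take r = r_1 = -2/3. Let y(x) = x^r sum_{n>=0} a_n x^n with a_0 = 1.
Substitute y = x^r sum a_n x^n and match x^{r+n}. The recurrence is
  D(n) a_n - 4 a_{n-1} = 0,  where D(n) = (r+n)(r+n-1) + (19/6)(r+n) + (1).
  a_n = 4 / D(n) * a_{n-1}.
Since the indicial polynomial factors as (r - r_1)(r - r_2), D(n) = (r_1 + n - r_1)(r_1 + n - r_2) = n(n + 5/6).
Evaluating step by step (a_0 = 1):
  n = 1: D(1) = 1(1 + 5/6) = 11/6; numerator = 4(1) = 4; a_1 = (4)/(11/6) = 24/11
  n = 2: D(2) = 2(2 + 5/6) = 17/3; numerator = 4(24/11) = 96/11; a_2 = (96/11)/(17/3) = 288/187
  n = 3: D(3) = 3(3 + 5/6) = 23/2; numerator = 4(288/187) = 1152/187; a_3 = (1152/187)/(23/2) = 2304/4301

r = -2/3; a_0 = 1; a_1 = 24/11; a_2 = 288/187; a_3 = 2304/4301


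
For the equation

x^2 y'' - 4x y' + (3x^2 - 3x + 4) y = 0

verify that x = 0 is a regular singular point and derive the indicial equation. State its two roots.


Divide by x^2 to reach normal form y'' + P_1(x) y' + P_2(x) y = 0 with P_1(x) = -4/x and P_2(x) = 3 - 3/x + 4/x^2.
x = 0 is a singular point because the y'-coefficient -4/x has a pole at x = 0 and the y-coefficient 3 - 3/x + 4/x^2 has a pole at x = 0.
It is a regular singular point because x P_1(x) = p(x) = -4 and x^2 P_2(x) = q(x) = 3x^2 - 3x + 4 are polynomials, hence analytic at x = 0.
p(0) = -4,  q(0) = 4.
Indicial equation: r(r-1) + p(0) r + q(0) = 0, i.e. r^2 + (p(0) - 1) r + q(0) = 0, i.e. r^2 - 5 r + 4 = 0.
Discriminant: (-5)^2 - 4(4) = 9, so r = (5 ± 3)/2.
Solving: r_1 = 4, r_2 = 1.

indicial: r^2 - 5 r + 4 = 0; roots r_1 = 4, r_2 = 1


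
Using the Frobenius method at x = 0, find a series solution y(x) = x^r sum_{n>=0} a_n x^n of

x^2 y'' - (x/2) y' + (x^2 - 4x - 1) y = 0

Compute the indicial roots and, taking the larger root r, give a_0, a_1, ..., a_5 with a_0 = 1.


Write in Frobenius form y'' + (p(x)/x) y' + (q(x)/x^2) y = 0:
  p(x) = -1/2,  q(x) = x^2 - 4x - 1.
Indicial equation: r(r-1) + (-1/2) r + (-1) = 0 -> roots r_1 = 2, r_2 = -1/2.
Take r = r_1 = 2. Let y(x) = x^r sum_{n>=0} a_n x^n with a_0 = 1.
Substitute y = x^r sum a_n x^n and match x^{r+n}. The recurrence is
  D(n) a_n - 4 a_{n-1} + 1 a_{n-2} = 0,  where D(n) = (r+n)(r+n-1) + (-1/2)(r+n) + (-1).
  a_n = [4 a_{n-1} - 1 a_{n-2}] / D(n).
Since the indicial polynomial factors as (r - r_1)(r - r_2), D(n) = (r_1 + n - r_1)(r_1 + n - r_2) = n(n + 5/2).
Evaluating step by step (a_0 = 1):
  n = 1: D(1) = 1(1 + 5/2) = 7/2; numerator = 4(1) = 4; a_1 = (4)/(7/2) = 8/7
  n = 2: D(2) = 2(2 + 5/2) = 9; numerator = 4(8/7) - 1(1) = 25/7; a_2 = (25/7)/(9) = 25/63
  n = 3: D(3) = 3(3 + 5/2) = 33/2; numerator = 4(25/63) - 1(8/7) = 4/9; a_3 = (4/9)/(33/2) = 8/297
  n = 4: D(4) = 4(4 + 5/2) = 26; numerator = 4(8/297) - 1(25/63) = -601/2079; a_4 = (-601/2079)/(26) = -601/54054
  n = 5: D(5) = 5(5 + 5/2) = 75/2; numerator = 4(-601/54054) - 1(8/297) = -1930/27027; a_5 = (-1930/27027)/(75/2) = -772/405405

r = 2; a_0 = 1; a_1 = 8/7; a_2 = 25/63; a_3 = 8/297; a_4 = -601/54054; a_5 = -772/405405


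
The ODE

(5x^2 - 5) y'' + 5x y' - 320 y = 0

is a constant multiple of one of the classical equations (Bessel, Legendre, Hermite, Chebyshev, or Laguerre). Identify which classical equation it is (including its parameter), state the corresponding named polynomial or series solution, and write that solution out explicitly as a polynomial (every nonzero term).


All three coefficients share the factor -5; dividing through by -5 gives  (1 - x^2) y'' - x y' + 64 y = 0.
This matches the Chebyshev equation (1 - x^2) y'' - x y' + n^2 y = 0 (note the -x y' term, not -2x y') with n^2 = 64, so n = 8; the polynomial solution is T_8(x).
With y = sum_k a_k x^k, matching x^k gives (k+2)(k+1) a_{k+2} = (k^2 - n^2) a_k = (k - 8)(k + 8) a_k. The right side vanishes at k = 8, so the series with the parity of 8 terminates at degree 8.
Standard normalization: leading coefficient of T_n is 2^(n-1), so a_8 = 2^7 = 128. Work downward with a_k = (k+1)(k+2) a_{k+2} / ((k - 8)(k + 8)):
  a_6 = (7)(8)(128) / ((6 - 8)(6 + 8)) = 7168/(-28) = -256
  a_4 = (5)(6)(-256) / ((4 - 8)(4 + 8)) = -7680/(-48) = 160
  a_2 = (3)(4)(160) / ((2 - 8)(2 + 8)) = 1920/(-60) = -32
  a_0 = (1)(2)(-32) / ((0 - 8)(0 + 8)) = -64/(-64) = 1
Hence T_8(x) = 128 x^8 - 256 x^6 + 160 x^4 - 32 x^2 + 1.

T_8(x); series = 128 x^8 - 256 x^6 + 160 x^4 - 32 x^2 + 1


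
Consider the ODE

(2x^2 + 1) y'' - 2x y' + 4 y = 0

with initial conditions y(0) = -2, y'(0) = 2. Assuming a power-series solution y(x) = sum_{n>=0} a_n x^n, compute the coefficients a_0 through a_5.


Ansatz: y(x) = sum_{n>=0} a_n x^n, so y'(x) = sum_{n>=1} n a_n x^(n-1) and y''(x) = sum_{n>=2} n(n-1) a_n x^(n-2).
Substitute into P(x) y'' + Q(x) y' + R(x) y = 0 with P(x) = 2x^2 + 1, Q(x) = -2x, R(x) = 4, and match powers of x.
Initial conditions: a_0 = -2, a_1 = 2.
Setting the coefficient of each power of x to zero and solving order by order (substituting the coefficients already found):
  x^0: 2 a_2 + 4 a_0 = 0  ->  2 a_2 = -4 a_0 = 8  ->  a_2 = 4
  x^1: 6 a_3 + 2 a_1 = 0  ->  6 a_3 = -2 a_1 = -4  ->  a_3 = -2/3
  x^2: 12 a_4 + 4 a_2 = 0  ->  12 a_4 = -4 a_2 = -16  ->  a_4 = -4/3
  x^3: 20 a_5 + 10 a_3 = 0  ->  20 a_5 = -10 a_3 = 20/3  ->  a_5 = 1/3
Truncated series: y(x) = -2 + 2 x + 4 x^2 - (2/3) x^3 - (4/3) x^4 + (1/3) x^5 + O(x^6).

a_0 = -2; a_1 = 2; a_2 = 4; a_3 = -2/3; a_4 = -4/3; a_5 = 1/3


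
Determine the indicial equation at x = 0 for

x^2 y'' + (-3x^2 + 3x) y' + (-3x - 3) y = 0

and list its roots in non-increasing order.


Divide by x^2 to reach normal form y'' + P_1(x) y' + P_2(x) y = 0 with P_1(x) = -3 + 3/x and P_2(x) = -3/x - 3/x^2.
x = 0 is a singular point because the y'-coefficient -3 + 3/x has a pole at x = 0 and the y-coefficient -3/x - 3/x^2 has a pole at x = 0.
It is a regular singular point because x P_1(x) = p(x) = 3 - 3x and x^2 P_2(x) = q(x) = -3x - 3 are polynomials, hence analytic at x = 0.
p(0) = 3,  q(0) = -3.
Indicial equation: r(r-1) + p(0) r + q(0) = 0, i.e. r^2 + (p(0) - 1) r + q(0) = 0, i.e. r^2 + 2 r - 3 = 0.
Discriminant: (2)^2 - 4(-3) = 16, so r = (-2 ± 4)/2.
Solving: r_1 = 1, r_2 = -3.

indicial: r^2 + 2 r - 3 = 0; roots r_1 = 1, r_2 = -3


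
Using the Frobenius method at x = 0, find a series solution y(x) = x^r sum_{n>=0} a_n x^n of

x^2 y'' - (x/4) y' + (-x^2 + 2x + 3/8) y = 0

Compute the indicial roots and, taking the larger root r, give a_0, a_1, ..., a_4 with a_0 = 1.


Write in Frobenius form y'' + (p(x)/x) y' + (q(x)/x^2) y = 0:
  p(x) = -1/4,  q(x) = -x^2 + 2x + 3/8.
Indicial equation: r(r-1) + (-1/4) r + (3/8) = 0 -> roots r_1 = 3/4, r_2 = 1/2.
Take r = r_1 = 3/4. Let y(x) = x^r sum_{n>=0} a_n x^n with a_0 = 1.
Substitute y = x^r sum a_n x^n and match x^{r+n}. The recurrence is
  D(n) a_n + 2 a_{n-1} - 1 a_{n-2} = 0,  where D(n) = (r+n)(r+n-1) + (-1/4)(r+n) + (3/8).
  a_n = [-2 a_{n-1} + 1 a_{n-2}] / D(n).
Since the indicial polynomial factors as (r - r_1)(r - r_2), D(n) = (r_1 + n - r_1)(r_1 + n - r_2) = n(n + 1/4).
Evaluating step by step (a_0 = 1):
  n = 1: D(1) = 1(1 + 1/4) = 5/4; numerator = -2(1) = -2; a_1 = (-2)/(5/4) = -8/5
  n = 2: D(2) = 2(2 + 1/4) = 9/2; numerator = -2(-8/5) + 1(1) = 21/5; a_2 = (21/5)/(9/2) = 14/15
  n = 3: D(3) = 3(3 + 1/4) = 39/4; numerator = -2(14/15) + 1(-8/5) = -52/15; a_3 = (-52/15)/(39/4) = -16/45
  n = 4: D(4) = 4(4 + 1/4) = 17; numerator = -2(-16/45) + 1(14/15) = 74/45; a_4 = (74/45)/(17) = 74/765

r = 3/4; a_0 = 1; a_1 = -8/5; a_2 = 14/15; a_3 = -16/45; a_4 = 74/765


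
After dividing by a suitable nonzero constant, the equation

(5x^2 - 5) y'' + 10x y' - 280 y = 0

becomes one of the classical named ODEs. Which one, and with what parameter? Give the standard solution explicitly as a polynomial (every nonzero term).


All three coefficients share the factor -5; dividing through by -5 gives  (1 - x^2) y'' - 2x y' + 56 y = 0.
This matches the Legendre equation (1 - x^2) y'' - 2x y' + n(n+1) y = 0 (note the -2x y' term) with n(n+1) = 56, so n = 7; the polynomial solution is P_7(x).
With y = sum_k a_k x^k, matching x^k gives (k+2)(k+1) a_{k+2} = [k(k+1) - n(n+1)] a_k = (k - 7)(k + 8) a_k. The right side vanishes at k = 7, so the series with the parity of 7 terminates at degree 7.
Standard normalization (P_n(1) = 1): leading coefficient (2n)!/(2^n (n!)^2) = 87178291200/(128*25401600) = 429/16, so a_7 = 429/16. Work downward with a_k = (k+1)(k+2) a_{k+2} / ((k - 7)(k + 8)):
  a_5 = (6)(7)(429/16) / ((5 - 7)(5 + 8)) = (9009/8)/(-26) = -693/16
  a_3 = (4)(5)(-693/16) / ((3 - 7)(3 + 8)) = (-3465/4)/(-44) = 315/16
  a_1 = (2)(3)(315/16) / ((1 - 7)(1 + 8)) = (945/8)/(-54) = -35/16
Hence P_7(x) = 429 x^7/16 - 693 x^5/16 + 315 x^3/16 - 35 x/16.

P_7(x); series = 429 x^7/16 - 693 x^5/16 + 315 x^3/16 - 35 x/16


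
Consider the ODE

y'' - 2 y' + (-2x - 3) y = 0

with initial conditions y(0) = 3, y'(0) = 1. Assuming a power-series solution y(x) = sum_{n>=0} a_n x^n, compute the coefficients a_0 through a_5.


Ansatz: y(x) = sum_{n>=0} a_n x^n, so y'(x) = sum_{n>=1} n a_n x^(n-1) and y''(x) = sum_{n>=2} n(n-1) a_n x^(n-2).
Substitute into P(x) y'' + Q(x) y' + R(x) y = 0 with P(x) = 1, Q(x) = -2, R(x) = -2x - 3, and match powers of x.
Initial conditions: a_0 = 3, a_1 = 1.
Setting the coefficient of each power of x to zero and solving order by order (substituting the coefficients already found):
  x^0: 2 a_2 - 2 a_1 - 3 a_0 = 0  ->  2 a_2 = 2 a_1 + 3 a_0 = 11  ->  a_2 = 11/2
  x^1: 6 a_3 - 4 a_2 - 3 a_1 - 2 a_0 = 0  ->  6 a_3 = 4 a_2 + 3 a_1 + 2 a_0 = 31  ->  a_3 = 31/6
  x^2: 12 a_4 - 6 a_3 - 3 a_2 - 2 a_1 = 0  ->  12 a_4 = 6 a_3 + 3 a_2 + 2 a_1 = 99/2  ->  a_4 = 33/8
  x^3: 20 a_5 - 8 a_4 - 3 a_3 - 2 a_2 = 0  ->  20 a_5 = 8 a_4 + 3 a_3 + 2 a_2 = 119/2  ->  a_5 = 119/40
Truncated series: y(x) = 3 + x + (11/2) x^2 + (31/6) x^3 + (33/8) x^4 + (119/40) x^5 + O(x^6).

a_0 = 3; a_1 = 1; a_2 = 11/2; a_3 = 31/6; a_4 = 33/8; a_5 = 119/40


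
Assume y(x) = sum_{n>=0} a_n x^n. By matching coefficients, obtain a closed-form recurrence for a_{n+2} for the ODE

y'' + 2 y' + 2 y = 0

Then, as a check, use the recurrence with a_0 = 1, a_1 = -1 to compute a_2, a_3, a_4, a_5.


Substitute y = sum_n a_n x^n.
y''(x) has coefficient (n+2)(n+1) a_{n+2} at x^n;
2 y'(x) has coefficient 2 (n+1) a_{n+1} at x^n;
2 y(x) has coefficient 2 a_n at x^n.
Matching x^n: (n+2)(n+1) a_{n+2} + 2 (n+1) a_{n+1} + 2 a_n = 0.
Thus a_{n+2} = [-2 (n+1) a_{n+1} - 2 a_n] / ((n+1)(n+2)).

Check with a_0 = 1, a_1 = -1 (apply the recurrence for n = 0, 1, 2, 3): a_0 = 1, a_1 = -1, a_2 = 0, a_3 = 1/3, a_4 = -1/6, a_5 = 1/30.

a_(n+2) = [-2 (n+1) a_(n+1) - 2 a_n] / ((n+1)(n+2)); check: a_0 = 1, a_1 = -1, a_2 = 0, a_3 = 1/3, a_4 = -1/6, a_5 = 1/30


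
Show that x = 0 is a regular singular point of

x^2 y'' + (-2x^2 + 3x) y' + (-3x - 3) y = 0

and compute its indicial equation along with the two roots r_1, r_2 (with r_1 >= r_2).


Divide by x^2 to reach normal form y'' + P_1(x) y' + P_2(x) y = 0 with P_1(x) = -2 + 3/x and P_2(x) = -3/x - 3/x^2.
x = 0 is a singular point because the y'-coefficient -2 + 3/x has a pole at x = 0 and the y-coefficient -3/x - 3/x^2 has a pole at x = 0.
It is a regular singular point because x P_1(x) = p(x) = 3 - 2x and x^2 P_2(x) = q(x) = -3x - 3 are polynomials, hence analytic at x = 0.
p(0) = 3,  q(0) = -3.
Indicial equation: r(r-1) + p(0) r + q(0) = 0, i.e. r^2 + (p(0) - 1) r + q(0) = 0, i.e. r^2 + 2 r - 3 = 0.
Discriminant: (2)^2 - 4(-3) = 16, so r = (-2 ± 4)/2.
Solving: r_1 = 1, r_2 = -3.

indicial: r^2 + 2 r - 3 = 0; roots r_1 = 1, r_2 = -3


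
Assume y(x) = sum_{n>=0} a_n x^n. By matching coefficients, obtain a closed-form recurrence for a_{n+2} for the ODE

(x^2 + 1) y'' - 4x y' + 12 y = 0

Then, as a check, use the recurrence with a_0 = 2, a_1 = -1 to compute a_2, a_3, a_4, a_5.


Substitute y = sum_n a_n x^n.
(1 + 1 x^2) y'' contributes (n+2)(n+1) a_{n+2} + n(n-1) a_n at x^n.
-4 x y'(x) contributes -4 n a_n at x^n.
12 y(x) contributes 12 a_n at x^n.
Matching x^n: (n+2)(n+1) a_{n+2} + (n(n-1) - 4 n + 12) a_n = 0.
Thus a_{n+2} = (-n(n-1) + 4 n - 12) / ((n+1)(n+2)) * a_n.

Check with a_0 = 2, a_1 = -1 (apply the recurrence for n = 0, 1, 2, 3): a_0 = 2, a_1 = -1, a_2 = -12, a_3 = 4/3, a_4 = 6, a_5 = -2/5.

a_(n+2) = (-n(n-1) + 4 n - 12) / ((n+1)(n+2)) * a_n; check: a_0 = 2, a_1 = -1, a_2 = -12, a_3 = 4/3, a_4 = 6, a_5 = -2/5


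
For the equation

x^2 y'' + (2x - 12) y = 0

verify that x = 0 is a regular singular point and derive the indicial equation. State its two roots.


Divide by x^2 to reach normal form y'' + P_1(x) y' + P_2(x) y = 0 with P_1(x) = 0 and P_2(x) = 2/x - 12/x^2.
x = 0 is a singular point because the y-coefficient 2/x - 12/x^2 has a pole at x = 0.
It is a regular singular point because x P_1(x) = p(x) = 0 and x^2 P_2(x) = q(x) = 2x - 12 are polynomials, hence analytic at x = 0.
p(0) = 0,  q(0) = -12.
Indicial equation: r(r-1) + p(0) r + q(0) = 0, i.e. r^2 + (p(0) - 1) r + q(0) = 0, i.e. r^2 - 1 r - 12 = 0.
Discriminant: (-1)^2 - 4(-12) = 49, so r = (1 ± 7)/2.
Solving: r_1 = 4, r_2 = -3.

indicial: r^2 - 1 r - 12 = 0; roots r_1 = 4, r_2 = -3


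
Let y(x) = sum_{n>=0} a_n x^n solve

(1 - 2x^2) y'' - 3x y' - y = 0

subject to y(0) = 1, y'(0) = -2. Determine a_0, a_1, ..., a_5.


Ansatz: y(x) = sum_{n>=0} a_n x^n, so y'(x) = sum_{n>=1} n a_n x^(n-1) and y''(x) = sum_{n>=2} n(n-1) a_n x^(n-2).
Substitute into P(x) y'' + Q(x) y' + R(x) y = 0 with P(x) = 1 - 2x^2, Q(x) = -3x, R(x) = -1, and match powers of x.
Initial conditions: a_0 = 1, a_1 = -2.
Setting the coefficient of each power of x to zero and solving order by order (substituting the coefficients already found):
  x^0: 2 a_2 - a_0 = 0  ->  2 a_2 = a_0 = 1  ->  a_2 = 1/2
  x^1: 6 a_3 - 4 a_1 = 0  ->  6 a_3 = 4 a_1 = -8  ->  a_3 = -4/3
  x^2: 12 a_4 - 11 a_2 = 0  ->  12 a_4 = 11 a_2 = 11/2  ->  a_4 = 11/24
  x^3: 20 a_5 - 22 a_3 = 0  ->  20 a_5 = 22 a_3 = -88/3  ->  a_5 = -22/15
Truncated series: y(x) = 1 - 2 x + (1/2) x^2 - (4/3) x^3 + (11/24) x^4 - (22/15) x^5 + O(x^6).

a_0 = 1; a_1 = -2; a_2 = 1/2; a_3 = -4/3; a_4 = 11/24; a_5 = -22/15


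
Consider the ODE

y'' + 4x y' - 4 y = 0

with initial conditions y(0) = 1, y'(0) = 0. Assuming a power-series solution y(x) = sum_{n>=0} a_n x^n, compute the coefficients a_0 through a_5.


Ansatz: y(x) = sum_{n>=0} a_n x^n, so y'(x) = sum_{n>=1} n a_n x^(n-1) and y''(x) = sum_{n>=2} n(n-1) a_n x^(n-2).
Substitute into P(x) y'' + Q(x) y' + R(x) y = 0 with P(x) = 1, Q(x) = 4x, R(x) = -4, and match powers of x.
Initial conditions: a_0 = 1, a_1 = 0.
Setting the coefficient of each power of x to zero and solving order by order (substituting the coefficients already found):
  x^0: 2 a_2 - 4 a_0 = 0  ->  2 a_2 = 4 a_0 = 4  ->  a_2 = 2
  x^1: 6 a_3 = 0  ->  a_3 = 0
  x^2: 12 a_4 + 4 a_2 = 0  ->  12 a_4 = -4 a_2 = -8  ->  a_4 = -2/3
  x^3: 20 a_5 + 8 a_3 = 0  ->  20 a_5 = -8 a_3 = 0  ->  a_5 = 0
Truncated series: y(x) = 1 + 2 x^2 - (2/3) x^4 + O(x^6).

a_0 = 1; a_1 = 0; a_2 = 2; a_3 = 0; a_4 = -2/3; a_5 = 0


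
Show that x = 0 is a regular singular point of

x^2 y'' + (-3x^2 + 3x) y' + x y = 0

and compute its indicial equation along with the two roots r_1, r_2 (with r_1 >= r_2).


Divide by x^2 to reach normal form y'' + P_1(x) y' + P_2(x) y = 0 with P_1(x) = -3 + 3/x and P_2(x) = 1/x.
x = 0 is a singular point because the y'-coefficient -3 + 3/x has a pole at x = 0 and the y-coefficient 1/x has a pole at x = 0.
It is a regular singular point because x P_1(x) = p(x) = 3 - 3x and x^2 P_2(x) = q(x) = x are polynomials, hence analytic at x = 0.
p(0) = 3,  q(0) = 0.
Indicial equation: r(r-1) + p(0) r + q(0) = 0, i.e. r^2 + (p(0) - 1) r + q(0) = 0, i.e. r^2 + 2 r = 0.
Discriminant: (2)^2 - 4(0) = 4, so r = (-2 ± 2)/2.
Solving: r_1 = 0, r_2 = -2.

indicial: r^2 + 2 r = 0; roots r_1 = 0, r_2 = -2


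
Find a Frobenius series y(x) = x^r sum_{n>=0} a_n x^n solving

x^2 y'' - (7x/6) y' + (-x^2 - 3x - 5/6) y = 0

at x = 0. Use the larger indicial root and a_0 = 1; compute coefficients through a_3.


Write in Frobenius form y'' + (p(x)/x) y' + (q(x)/x^2) y = 0:
  p(x) = -7/6,  q(x) = -x^2 - 3x - 5/6.
Indicial equation: r(r-1) + (-7/6) r + (-5/6) = 0 -> roots r_1 = 5/2, r_2 = -1/3.
Take r = r_1 = 5/2. Let y(x) = x^r sum_{n>=0} a_n x^n with a_0 = 1.
Substitute y = x^r sum a_n x^n and match x^{r+n}. The recurrence is
  D(n) a_n - 3 a_{n-1} - 1 a_{n-2} = 0,  where D(n) = (r+n)(r+n-1) + (-7/6)(r+n) + (-5/6).
  a_n = [3 a_{n-1} + 1 a_{n-2}] / D(n).
Since the indicial polynomial factors as (r - r_1)(r - r_2), D(n) = (r_1 + n - r_1)(r_1 + n - r_2) = n(n + 17/6).
Evaluating step by step (a_0 = 1):
  n = 1: D(1) = 1(1 + 17/6) = 23/6; numerator = 3(1) = 3; a_1 = (3)/(23/6) = 18/23
  n = 2: D(2) = 2(2 + 17/6) = 29/3; numerator = 3(18/23) + 1(1) = 77/23; a_2 = (77/23)/(29/3) = 231/667
  n = 3: D(3) = 3(3 + 17/6) = 35/2; numerator = 3(231/667) + 1(18/23) = 1215/667; a_3 = (1215/667)/(35/2) = 486/4669

r = 5/2; a_0 = 1; a_1 = 18/23; a_2 = 231/667; a_3 = 486/4669


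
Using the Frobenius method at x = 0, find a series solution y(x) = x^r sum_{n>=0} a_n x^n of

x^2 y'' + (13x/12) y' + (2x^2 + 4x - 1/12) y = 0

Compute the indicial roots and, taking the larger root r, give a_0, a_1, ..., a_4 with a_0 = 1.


Write in Frobenius form y'' + (p(x)/x) y' + (q(x)/x^2) y = 0:
  p(x) = 13/12,  q(x) = 2x^2 + 4x - 1/12.
Indicial equation: r(r-1) + (13/12) r + (-1/12) = 0 -> roots r_1 = 1/4, r_2 = -1/3.
Take r = r_1 = 1/4. Let y(x) = x^r sum_{n>=0} a_n x^n with a_0 = 1.
Substitute y = x^r sum a_n x^n and match x^{r+n}. The recurrence is
  D(n) a_n + 4 a_{n-1} + 2 a_{n-2} = 0,  where D(n) = (r+n)(r+n-1) + (13/12)(r+n) + (-1/12).
  a_n = [-4 a_{n-1} - 2 a_{n-2}] / D(n).
Since the indicial polynomial factors as (r - r_1)(r - r_2), D(n) = (r_1 + n - r_1)(r_1 + n - r_2) = n(n + 7/12).
Evaluating step by step (a_0 = 1):
  n = 1: D(1) = 1(1 + 7/12) = 19/12; numerator = -4(1) = -4; a_1 = (-4)/(19/12) = -48/19
  n = 2: D(2) = 2(2 + 7/12) = 31/6; numerator = -4(-48/19) - 2(1) = 154/19; a_2 = (154/19)/(31/6) = 924/589
  n = 3: D(3) = 3(3 + 7/12) = 43/4; numerator = -4(924/589) - 2(-48/19) = -720/589; a_3 = (-720/589)/(43/4) = -2880/25327
  n = 4: D(4) = 4(4 + 7/12) = 55/3; numerator = -4(-2880/25327) - 2(924/589) = -3576/1333; a_4 = (-3576/1333)/(55/3) = -10728/73315

r = 1/4; a_0 = 1; a_1 = -48/19; a_2 = 924/589; a_3 = -2880/25327; a_4 = -10728/73315


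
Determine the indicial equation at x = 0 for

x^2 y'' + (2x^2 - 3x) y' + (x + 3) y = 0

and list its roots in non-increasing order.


Divide by x^2 to reach normal form y'' + P_1(x) y' + P_2(x) y = 0 with P_1(x) = 2 - 3/x and P_2(x) = 1/x + 3/x^2.
x = 0 is a singular point because the y'-coefficient 2 - 3/x has a pole at x = 0 and the y-coefficient 1/x + 3/x^2 has a pole at x = 0.
It is a regular singular point because x P_1(x) = p(x) = 2x - 3 and x^2 P_2(x) = q(x) = x + 3 are polynomials, hence analytic at x = 0.
p(0) = -3,  q(0) = 3.
Indicial equation: r(r-1) + p(0) r + q(0) = 0, i.e. r^2 + (p(0) - 1) r + q(0) = 0, i.e. r^2 - 4 r + 3 = 0.
Discriminant: (-4)^2 - 4(3) = 4, so r = (4 ± 2)/2.
Solving: r_1 = 3, r_2 = 1.

indicial: r^2 - 4 r + 3 = 0; roots r_1 = 3, r_2 = 1


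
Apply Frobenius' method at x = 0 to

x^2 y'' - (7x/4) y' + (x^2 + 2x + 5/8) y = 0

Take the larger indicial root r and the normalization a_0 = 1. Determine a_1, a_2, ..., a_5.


Write in Frobenius form y'' + (p(x)/x) y' + (q(x)/x^2) y = 0:
  p(x) = -7/4,  q(x) = x^2 + 2x + 5/8.
Indicial equation: r(r-1) + (-7/4) r + (5/8) = 0 -> roots r_1 = 5/2, r_2 = 1/4.
Take r = r_1 = 5/2. Let y(x) = x^r sum_{n>=0} a_n x^n with a_0 = 1.
Substitute y = x^r sum a_n x^n and match x^{r+n}. The recurrence is
  D(n) a_n + 2 a_{n-1} + 1 a_{n-2} = 0,  where D(n) = (r+n)(r+n-1) + (-7/4)(r+n) + (5/8).
  a_n = [-2 a_{n-1} - 1 a_{n-2}] / D(n).
Since the indicial polynomial factors as (r - r_1)(r - r_2), D(n) = (r_1 + n - r_1)(r_1 + n - r_2) = n(n + 9/4).
Evaluating step by step (a_0 = 1):
  n = 1: D(1) = 1(1 + 9/4) = 13/4; numerator = -2(1) = -2; a_1 = (-2)/(13/4) = -8/13
  n = 2: D(2) = 2(2 + 9/4) = 17/2; numerator = -2(-8/13) - 1(1) = 3/13; a_2 = (3/13)/(17/2) = 6/221
  n = 3: D(3) = 3(3 + 9/4) = 63/4; numerator = -2(6/221) - 1(-8/13) = 124/221; a_3 = (124/221)/(63/4) = 496/13923
  n = 4: D(4) = 4(4 + 9/4) = 25; numerator = -2(496/13923) - 1(6/221) = -1370/13923; a_4 = (-1370/13923)/(25) = -274/69615
  n = 5: D(5) = 5(5 + 9/4) = 145/4; numerator = -2(-274/69615) - 1(496/13923) = -92/3315; a_5 = (-92/3315)/(145/4) = -368/480675

r = 5/2; a_0 = 1; a_1 = -8/13; a_2 = 6/221; a_3 = 496/13923; a_4 = -274/69615; a_5 = -368/480675


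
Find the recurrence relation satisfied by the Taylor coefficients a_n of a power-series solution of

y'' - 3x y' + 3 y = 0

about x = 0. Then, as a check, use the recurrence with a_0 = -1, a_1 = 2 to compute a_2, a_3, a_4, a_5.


Substitute y = sum_n a_n x^n.
y''(x) has coefficient (n+2)(n+1) a_{n+2} at x^n;
-3 x y'(x) has coefficient -3 n a_n at x^n (shift);
3 y(x) has coefficient 3 a_n at x^n.
Matching x^n: (n+2)(n+1) a_{n+2} + (-3n + 3) a_n = 0.
Thus a_{n+2} = (3n - 3) / ((n+1)(n+2)) * a_n.

Check with a_0 = -1, a_1 = 2 (apply the recurrence for n = 0, 1, 2, 3): a_0 = -1, a_1 = 2, a_2 = 3/2, a_3 = 0, a_4 = 3/8, a_5 = 0.

a_(n+2) = (3n - 3) / ((n+1)(n+2)) * a_n; check: a_0 = -1, a_1 = 2, a_2 = 3/2, a_3 = 0, a_4 = 3/8, a_5 = 0


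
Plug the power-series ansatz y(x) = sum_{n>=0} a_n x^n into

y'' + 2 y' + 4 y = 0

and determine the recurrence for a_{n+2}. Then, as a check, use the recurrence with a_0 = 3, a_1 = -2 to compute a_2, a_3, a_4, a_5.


Substitute y = sum_n a_n x^n.
y''(x) has coefficient (n+2)(n+1) a_{n+2} at x^n;
2 y'(x) has coefficient 2 (n+1) a_{n+1} at x^n;
4 y(x) has coefficient 4 a_n at x^n.
Matching x^n: (n+2)(n+1) a_{n+2} + 2 (n+1) a_{n+1} + 4 a_n = 0.
Thus a_{n+2} = [-2 (n+1) a_{n+1} - 4 a_n] / ((n+1)(n+2)).

Check with a_0 = 3, a_1 = -2 (apply the recurrence for n = 0, 1, 2, 3): a_0 = 3, a_1 = -2, a_2 = -4, a_3 = 4, a_4 = -2/3, a_5 = -8/15.

a_(n+2) = [-2 (n+1) a_(n+1) - 4 a_n] / ((n+1)(n+2)); check: a_0 = 3, a_1 = -2, a_2 = -4, a_3 = 4, a_4 = -2/3, a_5 = -8/15


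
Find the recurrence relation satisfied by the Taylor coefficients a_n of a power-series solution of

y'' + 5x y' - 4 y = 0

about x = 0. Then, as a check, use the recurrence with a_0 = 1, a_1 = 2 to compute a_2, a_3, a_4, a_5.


Substitute y = sum_n a_n x^n.
y''(x) has coefficient (n+2)(n+1) a_{n+2} at x^n;
5 x y'(x) has coefficient 5 n a_n at x^n (shift);
-4 y(x) has coefficient -4 a_n at x^n.
Matching x^n: (n+2)(n+1) a_{n+2} + (5n - 4) a_n = 0.
Thus a_{n+2} = (-5n + 4) / ((n+1)(n+2)) * a_n.

Check with a_0 = 1, a_1 = 2 (apply the recurrence for n = 0, 1, 2, 3): a_0 = 1, a_1 = 2, a_2 = 2, a_3 = -1/3, a_4 = -1, a_5 = 11/60.

a_(n+2) = (-5n + 4) / ((n+1)(n+2)) * a_n; check: a_0 = 1, a_1 = 2, a_2 = 2, a_3 = -1/3, a_4 = -1, a_5 = 11/60
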